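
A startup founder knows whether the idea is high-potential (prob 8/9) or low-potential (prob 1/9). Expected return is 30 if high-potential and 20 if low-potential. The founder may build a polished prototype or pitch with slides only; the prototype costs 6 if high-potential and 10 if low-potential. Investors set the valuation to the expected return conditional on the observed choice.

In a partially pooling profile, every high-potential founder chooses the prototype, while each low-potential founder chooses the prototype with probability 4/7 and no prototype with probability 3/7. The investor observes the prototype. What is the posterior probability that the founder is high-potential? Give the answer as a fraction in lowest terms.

14/15

P(the prototype) = (8/9)·1 + (1/9)·(4/7) = 20/21.
By Bayes' rule, P(high-potential | the prototype) = (8/9) / (20/21) = 14/15.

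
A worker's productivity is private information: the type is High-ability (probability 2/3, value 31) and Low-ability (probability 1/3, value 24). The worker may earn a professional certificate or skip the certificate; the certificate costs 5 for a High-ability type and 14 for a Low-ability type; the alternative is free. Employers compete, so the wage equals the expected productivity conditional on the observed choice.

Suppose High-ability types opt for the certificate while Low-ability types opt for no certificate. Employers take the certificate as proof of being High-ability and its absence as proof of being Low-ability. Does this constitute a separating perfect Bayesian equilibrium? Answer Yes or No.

Yes

Under these beliefs, the certificate earns wage 31 and no certificate earns wage 24.
High-ability: the certificate nets 31 − 5 = 26; no certificate nets 24. High-ability prefers the certificate.
Low-ability: the certificate nets 31 − 14 = 17; no certificate nets 24. Low-ability prefers no certificate.
Neither type deviates, so the separating profile is an equilibrium.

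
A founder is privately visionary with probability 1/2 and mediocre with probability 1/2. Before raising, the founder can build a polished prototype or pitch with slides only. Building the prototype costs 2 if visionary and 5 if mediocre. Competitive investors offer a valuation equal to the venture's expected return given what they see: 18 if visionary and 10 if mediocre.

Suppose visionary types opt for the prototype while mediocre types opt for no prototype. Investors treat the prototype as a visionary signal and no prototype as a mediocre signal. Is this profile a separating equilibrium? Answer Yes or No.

Under these beliefs, the prototype earns valuation 18 and no prototype earns valuation 10.
visionary: the prototype nets 18 − 2 = 16; no prototype nets 10. visionary prefers the prototype.
mediocre: the prototype nets 18 − 5 = 13; no prototype nets 10. mediocre would deviate to the prototype.
mediocre has a profitable deviation, so the profile is not an equilibrium.

No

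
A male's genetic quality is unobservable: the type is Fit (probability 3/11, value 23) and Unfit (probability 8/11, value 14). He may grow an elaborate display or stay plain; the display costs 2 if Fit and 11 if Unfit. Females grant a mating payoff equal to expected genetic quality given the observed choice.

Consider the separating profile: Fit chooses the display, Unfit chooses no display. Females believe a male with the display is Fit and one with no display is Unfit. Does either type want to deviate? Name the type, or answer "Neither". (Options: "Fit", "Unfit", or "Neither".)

The display pays 23; no display pays 14.
Fit: assigned the display, nets 23 − 2 = 21; deviating to no display nets 14.
Unfit: assigned no display, nets 14; deviating to the display nets 23 − 11 = 12.
Both types strictly prefer their assigned action; no profitable deviation.

Neither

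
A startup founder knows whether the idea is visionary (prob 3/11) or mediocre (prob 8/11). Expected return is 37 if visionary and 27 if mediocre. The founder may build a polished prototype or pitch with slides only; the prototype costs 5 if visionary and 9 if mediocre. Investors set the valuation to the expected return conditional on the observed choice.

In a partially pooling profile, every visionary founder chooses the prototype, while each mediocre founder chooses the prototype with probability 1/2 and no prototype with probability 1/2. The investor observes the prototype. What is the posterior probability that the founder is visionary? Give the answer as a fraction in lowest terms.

3/7

P(the prototype) = (3/11)·1 + (8/11)·(1/2) = 7/11.
By Bayes' rule, P(visionary | the prototype) = (3/11) / (7/11) = 3/7.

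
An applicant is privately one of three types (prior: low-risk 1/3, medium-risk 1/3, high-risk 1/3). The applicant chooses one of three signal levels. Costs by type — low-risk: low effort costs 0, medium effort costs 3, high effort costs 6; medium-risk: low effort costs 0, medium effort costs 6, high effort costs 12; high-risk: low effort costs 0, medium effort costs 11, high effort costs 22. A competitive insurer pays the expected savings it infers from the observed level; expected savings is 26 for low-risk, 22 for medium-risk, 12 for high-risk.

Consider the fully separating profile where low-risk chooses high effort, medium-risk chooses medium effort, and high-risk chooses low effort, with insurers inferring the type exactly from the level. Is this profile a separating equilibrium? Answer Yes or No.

Separating rebates: high effort → 26, medium effort → 22, low effort → 12.
low-risk (assigned high effort): low effort: 12 − 0 = 12; medium effort: 22 − 3 = 19; high effort: 26 − 6 = 20. low-risk stays.
medium-risk (assigned medium effort): low effort: 12 − 0 = 12; medium effort: 22 − 6 = 16; high effort: 26 − 12 = 14. medium-risk stays.
high-risk (assigned low effort): low effort: 12 − 0 = 12; medium effort: 22 − 11 = 11; high effort: 26 − 22 = 4. high-risk stays.
Every type prefers its assigned level; separation holds.

Yes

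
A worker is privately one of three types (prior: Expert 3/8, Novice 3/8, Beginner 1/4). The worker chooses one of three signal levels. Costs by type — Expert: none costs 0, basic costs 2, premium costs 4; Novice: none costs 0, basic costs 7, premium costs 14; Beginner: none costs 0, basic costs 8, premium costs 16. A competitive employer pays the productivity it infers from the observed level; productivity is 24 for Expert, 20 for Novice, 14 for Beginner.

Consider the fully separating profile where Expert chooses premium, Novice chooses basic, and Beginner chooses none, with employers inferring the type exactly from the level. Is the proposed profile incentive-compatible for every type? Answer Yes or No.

Separating wages: premium → 24, basic → 20, none → 14.
Expert (assigned premium): none: 14 − 0 = 14; basic: 20 − 2 = 18; premium: 24 − 4 = 20. Expert stays.
Novice (assigned basic): none: 14 − 0 = 14; basic: 20 − 7 = 13; premium: 24 − 14 = 10. Novice prefers none.
Beginner (assigned none): none: 14 − 0 = 14; basic: 20 − 8 = 12; premium: 24 − 16 = 8. Beginner stays.
At least one type deviates; the separating profile fails.

No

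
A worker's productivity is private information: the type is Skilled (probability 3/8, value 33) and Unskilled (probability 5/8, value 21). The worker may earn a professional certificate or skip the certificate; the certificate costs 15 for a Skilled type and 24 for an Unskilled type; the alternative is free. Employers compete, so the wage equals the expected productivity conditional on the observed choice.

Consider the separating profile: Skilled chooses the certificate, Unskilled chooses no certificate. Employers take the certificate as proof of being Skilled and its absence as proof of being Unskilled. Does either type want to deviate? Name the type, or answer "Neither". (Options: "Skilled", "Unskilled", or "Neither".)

The certificate pays 33; no certificate pays 21.
Skilled: assigned the certificate, nets 33 − 15 = 18; deviating to no certificate nets 21.
Unskilled: assigned no certificate, nets 21; deviating to the certificate nets 33 − 24 = 9.
The Skilled type gains 3 by deviating.

Skilled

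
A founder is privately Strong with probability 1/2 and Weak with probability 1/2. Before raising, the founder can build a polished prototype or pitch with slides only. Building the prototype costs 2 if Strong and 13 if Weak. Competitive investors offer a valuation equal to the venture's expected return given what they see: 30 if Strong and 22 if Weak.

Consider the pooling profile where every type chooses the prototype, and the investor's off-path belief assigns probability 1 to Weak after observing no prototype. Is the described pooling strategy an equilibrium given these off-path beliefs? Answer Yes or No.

On path, the investor holds the prior and pays 1/2·30 + 1/2·22 = 26. Off path (no prototype), believing Weak, it pays 22.
Strong: the prototype nets 26 − 2 = 24; no prototype nets 22. Strong stays.
Weak: the prototype nets 26 − 13 = 13; no prototype nets 22. Weak would deviate.
A type deviates, so pooling fails.

No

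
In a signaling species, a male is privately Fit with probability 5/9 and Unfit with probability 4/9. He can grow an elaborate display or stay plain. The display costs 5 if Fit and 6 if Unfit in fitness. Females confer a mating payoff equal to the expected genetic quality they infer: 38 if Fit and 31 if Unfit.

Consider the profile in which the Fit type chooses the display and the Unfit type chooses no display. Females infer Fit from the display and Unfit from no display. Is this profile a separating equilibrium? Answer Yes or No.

No

Under these beliefs, the display earns mating payoff 38 and no display earns mating payoff 31.
Fit: the display nets 38 − 5 = 33; no display nets 31. Fit prefers the display.
Unfit: the display nets 38 − 6 = 32; no display nets 31. Unfit would deviate to the display.
Unfit has a profitable deviation, so the profile is not an equilibrium.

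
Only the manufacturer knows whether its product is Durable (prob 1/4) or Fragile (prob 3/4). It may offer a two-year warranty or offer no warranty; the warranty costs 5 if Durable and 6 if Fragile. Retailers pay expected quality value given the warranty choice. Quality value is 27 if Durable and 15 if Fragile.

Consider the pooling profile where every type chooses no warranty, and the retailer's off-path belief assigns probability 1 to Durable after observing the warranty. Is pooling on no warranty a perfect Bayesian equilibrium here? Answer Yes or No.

No

On path, the retailer holds the prior and pays 1/4·27 + 3/4·15 = 18. Off path (the warranty), believing Durable, it pays 27.
Durable: no warranty nets 18; the warranty nets 27 − 5 = 22. Durable would deviate.
Fragile: no warranty nets 18; the warranty nets 27 − 6 = 21. Fragile would deviate.
A type deviates, so pooling fails.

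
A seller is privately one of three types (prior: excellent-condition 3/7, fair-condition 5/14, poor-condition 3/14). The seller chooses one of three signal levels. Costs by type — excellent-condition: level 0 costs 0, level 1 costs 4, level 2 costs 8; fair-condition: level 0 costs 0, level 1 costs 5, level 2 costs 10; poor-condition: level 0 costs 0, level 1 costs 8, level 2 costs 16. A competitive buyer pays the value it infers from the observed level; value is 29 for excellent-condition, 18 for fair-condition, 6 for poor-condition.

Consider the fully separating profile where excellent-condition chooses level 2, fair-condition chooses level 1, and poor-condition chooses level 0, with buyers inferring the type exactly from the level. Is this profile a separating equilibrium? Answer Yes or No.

No

Separating prices: level 2 → 29, level 1 → 18, level 0 → 6.
excellent-condition (assigned level 2): level 0: 6 − 0 = 6; level 1: 18 − 4 = 14; level 2: 29 − 8 = 21. excellent-condition stays.
fair-condition (assigned level 1): level 0: 6 − 0 = 6; level 1: 18 − 5 = 13; level 2: 29 − 10 = 19. fair-condition prefers level 2.
poor-condition (assigned level 0): level 0: 6 − 0 = 6; level 1: 18 − 8 = 10; level 2: 29 − 16 = 13. poor-condition prefers level 2.
At least one type deviates; the separating profile fails.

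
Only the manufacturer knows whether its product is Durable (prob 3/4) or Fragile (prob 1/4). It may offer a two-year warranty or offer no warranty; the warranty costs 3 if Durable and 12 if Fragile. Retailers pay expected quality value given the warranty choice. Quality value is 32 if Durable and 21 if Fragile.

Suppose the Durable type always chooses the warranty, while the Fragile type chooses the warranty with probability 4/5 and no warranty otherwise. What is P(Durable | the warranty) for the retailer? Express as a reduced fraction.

15/19

P(the warranty) = (3/4)·1 + (1/4)·(4/5) = 19/20.
By Bayes' rule, P(Durable | the warranty) = (3/4) / (19/20) = 15/19.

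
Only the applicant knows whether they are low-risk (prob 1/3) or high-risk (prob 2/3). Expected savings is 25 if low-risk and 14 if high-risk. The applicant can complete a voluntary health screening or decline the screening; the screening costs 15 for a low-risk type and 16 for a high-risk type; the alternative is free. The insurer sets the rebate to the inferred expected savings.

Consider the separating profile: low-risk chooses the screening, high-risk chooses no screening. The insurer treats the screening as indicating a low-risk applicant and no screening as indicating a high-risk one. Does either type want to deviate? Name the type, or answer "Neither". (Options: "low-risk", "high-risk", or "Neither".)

The screening pays 25; no screening pays 14.
low-risk: assigned the screening, nets 25 − 15 = 10; deviating to no screening nets 14.
high-risk: assigned no screening, nets 14; deviating to the screening nets 25 − 16 = 9.
The low-risk type gains 4 by deviating.

low-risk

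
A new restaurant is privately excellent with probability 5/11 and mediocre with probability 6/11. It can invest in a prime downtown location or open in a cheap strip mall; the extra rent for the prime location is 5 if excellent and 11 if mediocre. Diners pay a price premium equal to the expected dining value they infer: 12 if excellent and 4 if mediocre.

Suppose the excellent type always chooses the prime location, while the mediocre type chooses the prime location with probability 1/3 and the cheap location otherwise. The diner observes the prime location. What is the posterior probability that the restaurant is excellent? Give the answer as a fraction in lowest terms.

5/7

P(the prime location) = (5/11)·1 + (6/11)·(1/3) = 7/11.
By Bayes' rule, P(excellent | the prime location) = (5/11) / (7/11) = 5/7.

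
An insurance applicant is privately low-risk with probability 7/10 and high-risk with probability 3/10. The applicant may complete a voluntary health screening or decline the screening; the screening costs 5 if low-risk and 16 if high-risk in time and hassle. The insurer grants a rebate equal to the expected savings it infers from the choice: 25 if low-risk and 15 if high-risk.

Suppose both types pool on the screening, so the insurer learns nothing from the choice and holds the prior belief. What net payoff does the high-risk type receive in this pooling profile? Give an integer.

6

Pooled rebate = 7/10·25 + 3/10·15 = 22.
high-risk pays cost 16 for the screening, so net payoff = 22 − 16 = 6.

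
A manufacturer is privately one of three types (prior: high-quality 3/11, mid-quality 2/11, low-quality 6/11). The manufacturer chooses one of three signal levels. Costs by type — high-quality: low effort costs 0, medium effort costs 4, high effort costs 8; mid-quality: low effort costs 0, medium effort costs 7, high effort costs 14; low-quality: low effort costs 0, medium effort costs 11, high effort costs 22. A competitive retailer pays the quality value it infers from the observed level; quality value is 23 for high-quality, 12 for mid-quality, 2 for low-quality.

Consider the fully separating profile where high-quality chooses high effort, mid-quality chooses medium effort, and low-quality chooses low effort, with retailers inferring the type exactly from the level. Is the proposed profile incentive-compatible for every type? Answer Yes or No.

Separating prices: high effort → 23, medium effort → 12, low effort → 2.
high-quality (assigned high effort): low effort: 2 − 0 = 2; medium effort: 12 − 4 = 8; high effort: 23 − 8 = 15. high-quality stays.
mid-quality (assigned medium effort): low effort: 2 − 0 = 2; medium effort: 12 − 7 = 5; high effort: 23 − 14 = 9. mid-quality prefers high effort.
low-quality (assigned low effort): low effort: 2 − 0 = 2; medium effort: 12 − 11 = 1; high effort: 23 − 22 = 1. low-quality stays.
At least one type deviates; the separating profile fails.

No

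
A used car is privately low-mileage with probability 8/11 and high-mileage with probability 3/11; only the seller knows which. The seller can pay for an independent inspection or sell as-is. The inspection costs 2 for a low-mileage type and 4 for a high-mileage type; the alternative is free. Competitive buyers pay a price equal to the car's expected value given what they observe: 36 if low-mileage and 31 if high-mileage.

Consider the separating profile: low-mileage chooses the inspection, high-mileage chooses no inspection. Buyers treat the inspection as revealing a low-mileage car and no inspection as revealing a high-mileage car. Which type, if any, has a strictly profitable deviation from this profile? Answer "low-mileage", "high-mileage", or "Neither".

high-mileage

The inspection pays 36; no inspection pays 31.
low-mileage: assigned the inspection, nets 36 − 2 = 34; deviating to no inspection nets 31.
high-mileage: assigned no inspection, nets 31; deviating to the inspection nets 36 − 4 = 32.
The high-mileage type gains 1 by deviating.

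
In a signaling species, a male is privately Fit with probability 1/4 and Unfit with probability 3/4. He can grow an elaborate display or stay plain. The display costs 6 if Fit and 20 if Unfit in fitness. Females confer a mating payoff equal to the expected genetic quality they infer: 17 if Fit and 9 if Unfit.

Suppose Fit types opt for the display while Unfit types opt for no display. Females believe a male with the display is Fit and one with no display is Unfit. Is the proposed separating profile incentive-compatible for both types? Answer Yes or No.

Under these beliefs, the display earns mating payoff 17 and no display earns mating payoff 9.
Fit: the display nets 17 − 6 = 11; no display nets 9. Fit prefers the display.
Unfit: the display nets 17 − 20 = -3; no display nets 9. Unfit prefers no display.
Neither type deviates, so the separating profile is an equilibrium.

Yes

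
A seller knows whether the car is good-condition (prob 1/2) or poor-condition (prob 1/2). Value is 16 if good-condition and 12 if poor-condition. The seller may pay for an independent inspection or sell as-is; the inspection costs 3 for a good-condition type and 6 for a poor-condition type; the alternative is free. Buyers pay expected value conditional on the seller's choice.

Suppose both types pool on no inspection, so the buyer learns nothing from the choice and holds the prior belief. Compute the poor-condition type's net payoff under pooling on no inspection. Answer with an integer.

14

Pooled price = 1/2·16 + 1/2·12 = 14.
poor-condition pays no cost for no inspection, so net payoff = 14.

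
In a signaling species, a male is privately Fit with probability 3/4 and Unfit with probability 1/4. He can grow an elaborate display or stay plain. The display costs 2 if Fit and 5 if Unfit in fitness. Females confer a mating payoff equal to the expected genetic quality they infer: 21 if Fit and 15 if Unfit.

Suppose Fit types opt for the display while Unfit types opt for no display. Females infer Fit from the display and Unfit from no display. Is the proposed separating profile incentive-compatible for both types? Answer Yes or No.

No

Under these beliefs, the display earns mating payoff 21 and no display earns mating payoff 15.
Fit: the display nets 21 − 2 = 19; no display nets 15. Fit prefers the display.
Unfit: the display nets 21 − 5 = 16; no display nets 15. Unfit would deviate to the display.
Unfit has a profitable deviation, so the profile is not an equilibrium.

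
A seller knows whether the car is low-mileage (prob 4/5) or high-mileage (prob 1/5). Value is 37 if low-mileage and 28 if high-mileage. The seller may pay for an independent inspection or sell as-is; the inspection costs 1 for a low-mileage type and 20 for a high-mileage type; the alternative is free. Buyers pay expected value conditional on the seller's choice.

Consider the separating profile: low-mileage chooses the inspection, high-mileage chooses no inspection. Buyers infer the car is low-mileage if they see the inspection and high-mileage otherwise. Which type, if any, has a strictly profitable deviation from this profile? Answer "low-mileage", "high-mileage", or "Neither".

Neither

The inspection pays 37; no inspection pays 28.
low-mileage: assigned the inspection, nets 37 − 1 = 36; deviating to no inspection nets 28.
high-mileage: assigned no inspection, nets 28; deviating to the inspection nets 37 − 20 = 17.
Both types strictly prefer their assigned action; no profitable deviation.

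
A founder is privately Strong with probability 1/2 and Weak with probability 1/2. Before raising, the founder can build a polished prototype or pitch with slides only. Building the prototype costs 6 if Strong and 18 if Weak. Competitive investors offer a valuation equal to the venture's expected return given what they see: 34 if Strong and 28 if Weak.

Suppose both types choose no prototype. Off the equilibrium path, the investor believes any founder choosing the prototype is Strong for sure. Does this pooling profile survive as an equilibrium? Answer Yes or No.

On path, the investor holds the prior and pays 1/2·34 + 1/2·28 = 31. Off path (the prototype), believing Strong, it pays 34.
Strong: no prototype nets 31; the prototype nets 34 − 6 = 28. Strong stays.
Weak: no prototype nets 31; the prototype nets 34 − 18 = 16. Weak stays.
No type deviates, so pooling is sustained.

Yes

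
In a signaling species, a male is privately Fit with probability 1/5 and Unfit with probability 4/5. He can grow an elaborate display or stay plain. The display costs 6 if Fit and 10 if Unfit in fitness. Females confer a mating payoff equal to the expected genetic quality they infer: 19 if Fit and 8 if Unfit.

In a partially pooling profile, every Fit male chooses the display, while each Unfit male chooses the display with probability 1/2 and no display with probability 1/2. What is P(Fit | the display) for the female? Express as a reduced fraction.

1/3

P(the display) = (1/5)·1 + (4/5)·(1/2) = 3/5.
By Bayes' rule, P(Fit | the display) = (1/5) / (3/5) = 1/3.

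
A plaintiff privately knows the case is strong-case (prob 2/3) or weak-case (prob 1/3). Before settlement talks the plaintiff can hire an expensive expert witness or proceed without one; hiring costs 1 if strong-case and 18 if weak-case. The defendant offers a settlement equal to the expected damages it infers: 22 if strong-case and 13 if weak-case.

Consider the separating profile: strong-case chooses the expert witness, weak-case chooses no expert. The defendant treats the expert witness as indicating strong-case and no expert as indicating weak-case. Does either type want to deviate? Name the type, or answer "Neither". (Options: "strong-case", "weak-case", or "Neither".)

Neither

The expert witness pays 22; no expert pays 13.
strong-case: assigned the expert witness, nets 22 − 1 = 21; deviating to no expert nets 13.
weak-case: assigned no expert, nets 13; deviating to the expert witness nets 22 − 18 = 4.
Both types strictly prefer their assigned action; no profitable deviation.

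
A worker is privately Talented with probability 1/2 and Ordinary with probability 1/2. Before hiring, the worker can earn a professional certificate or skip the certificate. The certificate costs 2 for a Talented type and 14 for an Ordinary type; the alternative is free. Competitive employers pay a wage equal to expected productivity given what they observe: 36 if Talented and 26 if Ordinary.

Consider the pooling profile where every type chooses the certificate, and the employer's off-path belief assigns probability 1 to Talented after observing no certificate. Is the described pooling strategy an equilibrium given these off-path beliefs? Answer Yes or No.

No

On path, the employer holds the prior and pays 1/2·36 + 1/2·26 = 31. Off path (no certificate), believing Talented, it pays 36.
Talented: the certificate nets 31 − 2 = 29; no certificate nets 36. Talented would deviate.
Ordinary: the certificate nets 31 − 14 = 17; no certificate nets 36. Ordinary would deviate.
A type deviates, so pooling fails.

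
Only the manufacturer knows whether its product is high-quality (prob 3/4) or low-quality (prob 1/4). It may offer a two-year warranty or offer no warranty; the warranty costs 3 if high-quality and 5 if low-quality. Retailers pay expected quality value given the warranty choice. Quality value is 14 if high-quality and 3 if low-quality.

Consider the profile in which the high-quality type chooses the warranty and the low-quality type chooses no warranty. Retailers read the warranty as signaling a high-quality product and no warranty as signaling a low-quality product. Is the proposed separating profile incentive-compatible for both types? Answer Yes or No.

Under these beliefs, the warranty earns price 14 and no warranty earns price 3.
high-quality: the warranty nets 14 − 3 = 11; no warranty nets 3. high-quality prefers the warranty.
low-quality: the warranty nets 14 − 5 = 9; no warranty nets 3. low-quality would deviate to the warranty.
low-quality has a profitable deviation, so the profile is not an equilibrium.

No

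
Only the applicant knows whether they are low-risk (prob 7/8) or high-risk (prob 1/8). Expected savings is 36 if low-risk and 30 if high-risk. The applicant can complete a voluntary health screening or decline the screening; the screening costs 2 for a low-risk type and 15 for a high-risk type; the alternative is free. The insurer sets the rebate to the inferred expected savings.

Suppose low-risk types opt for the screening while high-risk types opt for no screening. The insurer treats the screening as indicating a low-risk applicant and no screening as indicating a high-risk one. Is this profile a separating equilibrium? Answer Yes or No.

Yes

Under these beliefs, the screening earns rebate 36 and no screening earns rebate 30.
low-risk: the screening nets 36 − 2 = 34; no screening nets 30. low-risk prefers the screening.
high-risk: the screening nets 36 − 15 = 21; no screening nets 30. high-risk prefers no screening.
Neither type deviates, so the separating profile is an equilibrium.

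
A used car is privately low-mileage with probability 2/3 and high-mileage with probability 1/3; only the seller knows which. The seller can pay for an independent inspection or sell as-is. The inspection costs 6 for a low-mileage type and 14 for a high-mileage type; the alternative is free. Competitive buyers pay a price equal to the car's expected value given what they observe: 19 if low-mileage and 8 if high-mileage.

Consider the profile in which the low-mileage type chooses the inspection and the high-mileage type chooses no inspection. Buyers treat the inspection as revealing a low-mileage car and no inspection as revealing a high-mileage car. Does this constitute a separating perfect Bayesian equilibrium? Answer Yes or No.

Yes

Under these beliefs, the inspection earns price 19 and no inspection earns price 8.
low-mileage: the inspection nets 19 − 6 = 13; no inspection nets 8. low-mileage prefers the inspection.
high-mileage: the inspection nets 19 − 14 = 5; no inspection nets 8. high-mileage prefers no inspection.
Neither type deviates, so the separating profile is an equilibrium.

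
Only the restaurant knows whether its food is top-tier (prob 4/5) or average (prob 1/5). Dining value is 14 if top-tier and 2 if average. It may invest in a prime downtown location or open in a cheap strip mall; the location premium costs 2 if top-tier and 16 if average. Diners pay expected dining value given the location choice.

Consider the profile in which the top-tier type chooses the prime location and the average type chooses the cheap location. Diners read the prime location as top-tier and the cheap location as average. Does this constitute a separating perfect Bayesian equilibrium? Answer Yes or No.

Under these beliefs, the prime location earns price premium 14 and the cheap location earns price premium 2.
top-tier: the prime location nets 14 − 2 = 12; the cheap location nets 2. top-tier prefers the prime location.
average: the prime location nets 14 − 16 = -2; the cheap location nets 2. average prefers the cheap location.
Neither type deviates, so the separating profile is an equilibrium.

Yes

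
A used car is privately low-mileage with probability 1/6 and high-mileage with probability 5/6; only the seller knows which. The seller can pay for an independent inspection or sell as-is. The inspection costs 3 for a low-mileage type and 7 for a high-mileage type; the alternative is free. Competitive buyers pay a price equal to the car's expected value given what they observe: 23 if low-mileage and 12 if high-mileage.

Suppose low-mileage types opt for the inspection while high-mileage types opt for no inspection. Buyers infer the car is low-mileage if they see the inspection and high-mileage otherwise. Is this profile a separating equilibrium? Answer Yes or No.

Under these beliefs, the inspection earns price 23 and no inspection earns price 12.
low-mileage: the inspection nets 23 − 3 = 20; no inspection nets 12. low-mileage prefers the inspection.
high-mileage: the inspection nets 23 − 7 = 16; no inspection nets 12. high-mileage would deviate to the inspection.
high-mileage has a profitable deviation, so the profile is not an equilibrium.

No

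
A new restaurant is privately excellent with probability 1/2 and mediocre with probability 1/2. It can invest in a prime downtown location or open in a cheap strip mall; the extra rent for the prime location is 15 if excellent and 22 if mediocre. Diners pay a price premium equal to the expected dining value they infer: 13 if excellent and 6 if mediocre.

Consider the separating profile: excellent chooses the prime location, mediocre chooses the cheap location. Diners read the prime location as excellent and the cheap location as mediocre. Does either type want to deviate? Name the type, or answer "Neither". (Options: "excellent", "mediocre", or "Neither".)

excellent

The prime location pays 13; the cheap location pays 6.
excellent: assigned the prime location, nets 13 − 15 = -2; deviating to the cheap location nets 6.
mediocre: assigned the cheap location, nets 6; deviating to the prime location nets 13 − 22 = -9.
The excellent type gains 8 by deviating.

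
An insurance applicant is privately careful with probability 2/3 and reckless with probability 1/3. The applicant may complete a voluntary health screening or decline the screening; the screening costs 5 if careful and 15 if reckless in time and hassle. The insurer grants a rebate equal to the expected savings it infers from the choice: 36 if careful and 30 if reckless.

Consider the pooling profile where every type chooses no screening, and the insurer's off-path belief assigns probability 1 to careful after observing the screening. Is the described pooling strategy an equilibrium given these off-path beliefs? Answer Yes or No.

On path, the insurer holds the prior and pays 2/3·36 + 1/3·30 = 34. Off path (the screening), believing careful, it pays 36.
careful: no screening nets 34; the screening nets 36 − 5 = 31. careful stays.
reckless: no screening nets 34; the screening nets 36 − 15 = 21. reckless stays.
No type deviates, so pooling is sustained.

Yes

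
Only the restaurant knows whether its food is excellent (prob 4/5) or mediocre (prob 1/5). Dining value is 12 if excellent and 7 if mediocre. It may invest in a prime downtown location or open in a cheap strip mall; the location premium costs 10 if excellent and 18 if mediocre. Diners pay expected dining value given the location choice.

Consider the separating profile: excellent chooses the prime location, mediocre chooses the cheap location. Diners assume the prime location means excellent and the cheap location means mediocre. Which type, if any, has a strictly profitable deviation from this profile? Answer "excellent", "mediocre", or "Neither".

excellent

The prime location pays 12; the cheap location pays 7.
excellent: assigned the prime location, nets 12 − 10 = 2; deviating to the cheap location nets 7.
mediocre: assigned the cheap location, nets 7; deviating to the prime location nets 12 − 18 = -6.
The excellent type gains 5 by deviating.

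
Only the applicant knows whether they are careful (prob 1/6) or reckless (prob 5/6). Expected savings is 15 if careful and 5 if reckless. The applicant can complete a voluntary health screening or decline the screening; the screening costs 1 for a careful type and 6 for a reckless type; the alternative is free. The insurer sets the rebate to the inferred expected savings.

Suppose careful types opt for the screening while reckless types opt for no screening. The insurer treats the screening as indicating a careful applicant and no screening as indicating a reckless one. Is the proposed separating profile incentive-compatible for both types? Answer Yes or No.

Under these beliefs, the screening earns rebate 15 and no screening earns rebate 5.
careful: the screening nets 15 − 1 = 14; no screening nets 5. careful prefers the screening.
reckless: the screening nets 15 − 6 = 9; no screening nets 5. reckless would deviate to the screening.
reckless has a profitable deviation, so the profile is not an equilibrium.

No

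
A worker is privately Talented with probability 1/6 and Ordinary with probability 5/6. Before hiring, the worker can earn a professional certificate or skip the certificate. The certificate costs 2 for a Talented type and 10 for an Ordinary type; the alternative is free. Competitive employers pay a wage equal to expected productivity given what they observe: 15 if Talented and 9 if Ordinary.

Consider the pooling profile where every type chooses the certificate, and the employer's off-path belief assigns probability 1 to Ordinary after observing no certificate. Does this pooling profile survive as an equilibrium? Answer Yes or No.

No

On path, the employer holds the prior and pays 1/6·15 + 5/6·9 = 10. Off path (no certificate), believing Ordinary, it pays 9.
Talented: the certificate nets 10 − 2 = 8; no certificate nets 9. Talented would deviate.
Ordinary: the certificate nets 10 − 10 = 0; no certificate nets 9. Ordinary would deviate.
A type deviates, so pooling fails.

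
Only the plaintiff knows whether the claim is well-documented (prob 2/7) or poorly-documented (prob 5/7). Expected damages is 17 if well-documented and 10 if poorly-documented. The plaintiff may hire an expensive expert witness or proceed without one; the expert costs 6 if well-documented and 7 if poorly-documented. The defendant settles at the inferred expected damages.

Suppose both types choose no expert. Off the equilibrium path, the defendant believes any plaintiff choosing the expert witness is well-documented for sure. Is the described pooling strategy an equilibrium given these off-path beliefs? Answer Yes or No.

Yes

On path, the defendant holds the prior and pays 2/7·17 + 5/7·10 = 12. Off path (the expert witness), believing well-documented, it pays 17.
well-documented: no expert nets 12; the expert witness nets 17 − 6 = 11. well-documented stays.
poorly-documented: no expert nets 12; the expert witness nets 17 − 7 = 10. poorly-documented stays.
No type deviates, so pooling is sustained.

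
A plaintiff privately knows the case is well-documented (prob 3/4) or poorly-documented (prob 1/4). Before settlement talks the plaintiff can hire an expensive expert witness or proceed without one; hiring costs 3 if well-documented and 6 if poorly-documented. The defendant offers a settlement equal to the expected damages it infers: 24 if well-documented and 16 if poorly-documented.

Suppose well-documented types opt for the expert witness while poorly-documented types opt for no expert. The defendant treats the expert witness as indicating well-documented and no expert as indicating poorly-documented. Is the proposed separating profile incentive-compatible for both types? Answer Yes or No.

Under these beliefs, the expert witness earns settlement 24 and no expert earns settlement 16.
well-documented: the expert witness nets 24 − 3 = 21; no expert nets 16. well-documented prefers the expert witness.
poorly-documented: the expert witness nets 24 − 6 = 18; no expert nets 16. poorly-documented would deviate to the expert witness.
poorly-documented has a profitable deviation, so the profile is not an equilibrium.

No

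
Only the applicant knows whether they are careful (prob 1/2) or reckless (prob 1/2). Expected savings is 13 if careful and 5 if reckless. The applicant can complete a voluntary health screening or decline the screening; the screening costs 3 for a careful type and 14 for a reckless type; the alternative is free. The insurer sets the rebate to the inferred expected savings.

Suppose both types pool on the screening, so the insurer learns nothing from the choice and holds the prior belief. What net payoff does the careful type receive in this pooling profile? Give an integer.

Pooled rebate = 1/2·13 + 1/2·5 = 9.
careful pays cost 3 for the screening, so net payoff = 9 − 3 = 6.

6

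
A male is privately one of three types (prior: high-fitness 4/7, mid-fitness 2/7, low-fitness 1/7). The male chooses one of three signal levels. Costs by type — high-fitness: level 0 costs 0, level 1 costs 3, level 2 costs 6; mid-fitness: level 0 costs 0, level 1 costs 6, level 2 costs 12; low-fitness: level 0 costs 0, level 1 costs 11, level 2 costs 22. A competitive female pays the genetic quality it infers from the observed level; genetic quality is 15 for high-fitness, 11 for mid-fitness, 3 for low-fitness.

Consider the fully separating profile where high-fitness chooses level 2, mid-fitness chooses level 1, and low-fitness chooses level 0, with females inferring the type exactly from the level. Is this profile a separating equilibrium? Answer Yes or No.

Separating mating payoffs: level 2 → 15, level 1 → 11, level 0 → 3.
high-fitness (assigned level 2): level 0: 3 − 0 = 3; level 1: 11 − 3 = 8; level 2: 15 − 6 = 9. high-fitness stays.
mid-fitness (assigned level 1): level 0: 3 − 0 = 3; level 1: 11 − 6 = 5; level 2: 15 − 12 = 3. mid-fitness stays.
low-fitness (assigned level 0): level 0: 3 − 0 = 3; level 1: 11 − 11 = 0; level 2: 15 − 22 = -7. low-fitness stays.
Every type prefers its assigned level; separation holds.

Yes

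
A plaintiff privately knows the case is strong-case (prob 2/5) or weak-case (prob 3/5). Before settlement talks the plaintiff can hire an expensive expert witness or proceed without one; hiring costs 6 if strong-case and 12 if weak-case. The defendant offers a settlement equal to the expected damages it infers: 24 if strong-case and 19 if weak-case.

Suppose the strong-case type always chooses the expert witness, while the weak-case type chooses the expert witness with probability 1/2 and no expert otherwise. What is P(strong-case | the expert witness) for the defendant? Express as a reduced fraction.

P(the expert witness) = (2/5)·1 + (3/5)·(1/2) = 7/10.
By Bayes' rule, P(strong-case | the expert witness) = (2/5) / (7/10) = 4/7.

4/7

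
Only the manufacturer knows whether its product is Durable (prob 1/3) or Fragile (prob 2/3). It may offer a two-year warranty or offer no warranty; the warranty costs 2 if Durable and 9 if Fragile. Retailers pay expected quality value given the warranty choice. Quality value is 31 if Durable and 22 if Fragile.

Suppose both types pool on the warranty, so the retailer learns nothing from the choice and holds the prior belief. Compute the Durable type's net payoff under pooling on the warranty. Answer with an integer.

Pooled price = 1/3·31 + 2/3·22 = 25.
Durable pays cost 2 for the warranty, so net payoff = 25 − 2 = 23.

23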